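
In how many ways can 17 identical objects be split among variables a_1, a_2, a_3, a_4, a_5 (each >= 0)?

Stars and bars with 17 stars and 4 bars:
C(17+5-1, 5-1) = C(21,4).

Final answer: C(21,4) = 5985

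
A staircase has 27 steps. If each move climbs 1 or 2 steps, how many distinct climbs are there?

Condition on the final move: it is a 1-step (f(n-1) ways to get there) or a 2-step (f(n-2) ways), so f(n) = f(n-1) + f(n-2), with f(1)=1, f(2)=2.
Computing successive values: f(1)=1, f(2)=2, f(3)=3, f(4)=5, f(5)=8, f(6)=13, f(7)=21, f(8)=34, f(9)=55, f(10)=89, f(11)=144, f(12)=233, f(13)=377, f(14)=610, f(15)=987, f(16)=1597, f(17)=2584, f(18)=4181, f(19)=6765, f(20)=10946, f(21)=17711, f(22)=28657, f(23)=46368, f(24)=75025, f(25)=121393, f(26)=196418, f(27)=317811.

Final answer: 317811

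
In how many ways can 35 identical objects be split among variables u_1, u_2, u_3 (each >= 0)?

Stars and bars with 35 stars and 2 bars:
C(35+3-1, 3-1) = C(37,2).

Final answer: C(37,2) = 666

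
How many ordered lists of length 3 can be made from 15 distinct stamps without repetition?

P(15,3) = 15!/(15-3)! = 15!/12!.

Final answer: P(15,3) = 2730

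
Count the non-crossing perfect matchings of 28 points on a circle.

The structures are counted by the Catalan number C_n. Here n = 28/2 = 14.
C_n = (2n)!/(n!(n+1)!), so C_{14} = 28!/(14! x 15!) = C(28,14)/15 = 40116600/15.

Final answer: C_{14} = 2674440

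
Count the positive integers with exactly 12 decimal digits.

The leading digit cannot be 0 (9 options); the other 11 digits can be anything (10 options each).
Total: 9 x 10^11.

Final answer: 900000000000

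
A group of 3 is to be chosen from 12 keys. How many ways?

C(12,3) = 12!/(3! x (12-3)!).

Final answer: C(12,3) = 220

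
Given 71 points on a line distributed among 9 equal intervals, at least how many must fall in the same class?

By pigeonhole with 71 objects and 9 categories: ceiling(71/9).

Final answer: 8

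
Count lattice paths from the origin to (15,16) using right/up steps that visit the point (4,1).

Paths (0,0)->(4,1): C(5,1) = 5.
Paths (4,1)->(15,16): C(26,15) = 7726160.
By multiplication principle: 5 x 7726160.

Final answer: 38630800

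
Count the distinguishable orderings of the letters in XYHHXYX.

Letters (H:2, X:3, Y:2). Total letters: 7.
Permutations = 7!/(3! x 2! x 2!).

Final answer: 210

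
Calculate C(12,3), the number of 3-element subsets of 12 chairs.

C(12,3) = 12!/(3! x 9!).

Final answer: \binom{12}{3} = 220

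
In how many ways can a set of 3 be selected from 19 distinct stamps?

C(19,3) = 19!/(3! x (19-3)!).

Final answer: C(19,3) = 969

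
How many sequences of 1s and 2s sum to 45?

Condition on the final move: it is a 1-step (f(n-1) ways to get there) or a 2-step (f(n-2) ways), so f(n) = f(n-1) + f(n-2), with f(1)=1, f(2)=2.
Iterating the recurrence: f(1)=1, f(2)=2, f(3)=3, f(4)=5, f(5)=8, f(6)=13, f(7)=21, f(8)=34, f(9)=55, f(10)=89, f(11)=144, f(12)=233, f(13)=377, f(14)=610, f(15)=987, f(16)=1597, f(17)=2584, f(18)=4181, f(19)=6765, f(20)=10946, f(21)=17711, f(22)=28657, f(23)=46368, f(24)=75025, f(25)=121393, f(26)=196418, f(27)=317811, f(28)=514229, f(29)=832040, f(30)=1346269, f(31)=2178309, f(32)=3524578, f(33)=5702887, f(34)=9227465, f(35)=14930352, f(36)=24157817, f(37)=39088169, f(38)=63245986, f(39)=102334155, f(40)=165580141, f(41)=267914296, f(42)=433494437, f(43)=701408733, f(44)=1134903170, f(45)=1836311903.

Final answer: 1836311903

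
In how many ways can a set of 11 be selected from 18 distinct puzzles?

C(18,11) = 18!/(11! x 7!).

Final answer: \binom{18}{11} = 31824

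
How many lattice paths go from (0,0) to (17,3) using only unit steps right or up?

Each path has 17 right steps and 3 up steps in some order (20 steps total).
Choose which 3 of the 20 steps are up: C(20,3).

Final answer: C(20,3) = 1140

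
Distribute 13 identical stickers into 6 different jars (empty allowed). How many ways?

Stars and bars: C(n+k-1, k-1) = C(18,5).

Final answer: C(18,5) = 8568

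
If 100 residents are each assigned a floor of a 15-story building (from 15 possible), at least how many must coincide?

There are 15 possible values for floor of a 15-story building. With 100 residents and 15 categories, by pigeonhole: ceiling(100/15).

Final answer: 7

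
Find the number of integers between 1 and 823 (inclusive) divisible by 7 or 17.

Multiples of 7: 117. Multiples of 17: 48. Of both (lcm=119): 6.
By inclusion-exclusion: 117 + 48 - 6.

Final answer: 159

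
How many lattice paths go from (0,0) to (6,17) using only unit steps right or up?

Each path has 6 right steps and 17 up steps in some order (23 steps total).
Choose which 17 of the 23 steps are up: C(23,17).

Final answer: C(23,17) = 100947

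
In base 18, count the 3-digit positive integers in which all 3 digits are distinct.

First digit: 17 (nonzero). Second: 17 (not first). Third: 16, etc.
Total: 17 x 17 x 16.

Final answer: 4624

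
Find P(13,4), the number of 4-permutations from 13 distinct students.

P(13,4) = 13!/(13-4)! = 13!/9!.

Final answer: P(13,4) = 17160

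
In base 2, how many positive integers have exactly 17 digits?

In base 2, the leading digit has 1 choices (1..1); each of the remaining 16 digits has 2 choices.
Total: 1 x 2^16.

Final answer: 65536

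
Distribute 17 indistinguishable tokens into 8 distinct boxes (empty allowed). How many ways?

Stars and bars: C(n+k-1, k-1) = C(24,7).

Final answer: C(24,7) = 346104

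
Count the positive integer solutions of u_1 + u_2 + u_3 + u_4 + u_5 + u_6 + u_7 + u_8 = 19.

Substitute u'_i = u_i - 1 (so u'_i >= 0). Then sum u'_i = 19 - 8 = 11.
Stars and bars: C(11+8-1, 8-1) = C(18,7).

Final answer: C(18,7) = 31824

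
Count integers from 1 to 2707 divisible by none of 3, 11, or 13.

|div by 3|=902, |div by 11|=246, |div by 13|=208.
|div by 3&11|=82, |div by 3&13|=69, |div by 11&13|=18, |div by all|=6.
By inclusion-exclusion, divisible by at least one: 902+246+208-82-69-18+6 = 1193.
Not divisible by any: 2707 - 1193.

Final answer: 1514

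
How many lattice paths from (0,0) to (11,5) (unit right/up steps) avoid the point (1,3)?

Total paths to (11,5): C(16,5) = 4368.
Paths through (1,3): C(4,3) x C(12,2) = 264.
Avoiding (1,3): 4368 - 264.

Final answer: 4104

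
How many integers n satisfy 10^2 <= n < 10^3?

The leading digit cannot be 0 (9 options); the other 2 digits can be anything (10 options each).
Total: 9 x 10^2.

Final answer: 900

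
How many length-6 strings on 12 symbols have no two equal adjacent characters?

First character: 12 choices. Each subsequent: 11 choices (must differ from the previous one).
Total: 12 x 11^5.

Final answer: 12 x 11^{5} = 1932612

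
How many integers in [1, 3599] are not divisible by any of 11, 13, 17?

|div by 11|=327, |div by 13|=276, |div by 17|=211.
|div by 11&13|=25, |div by 11&17|=19, |div by 13&17|=16, |div by all|=1.
By inclusion-exclusion, divisible by at least one: 327+276+211-25-19-16+1 = 755.
Not divisible by any: 3599 - 755.

Final answer: 2844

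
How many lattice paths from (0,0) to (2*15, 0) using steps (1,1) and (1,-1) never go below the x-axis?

Total monotonic paths to (15,15): C(30,15) = 155117520.
By the reflection principle, paths that go above the diagonal number C(30,16) = 145422675.
Valid Dyck paths: 155117520 - 145422675.
(This is the Catalan number C_{15}.)

Final answer: C_{15} = 9694845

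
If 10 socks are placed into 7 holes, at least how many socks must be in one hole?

By the pigeonhole principle: ceiling(10/7).

Final answer: 2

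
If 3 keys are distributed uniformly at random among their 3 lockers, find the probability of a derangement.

Use the recurrence D(n) = (n-1)(D(n-1) + D(n-2)) with D(0)=1, D(1)=0.
Building up: D(2)=1, D(3)=2.
Total arrangements: 3! = 6.
Probability = D(3)/3! = 1/3.

Final answer: D(3)/3! = 2/6 = 0.333333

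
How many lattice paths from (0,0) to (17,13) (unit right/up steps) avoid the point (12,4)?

Total paths to (17,13): C(30,13) = 119759850.
Paths through (12,4): C(16,4) x C(14,9) = 3643640.
Avoiding (12,4): 119759850 - 3643640.

Final answer: 116116210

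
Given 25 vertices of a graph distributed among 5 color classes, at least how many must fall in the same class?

By pigeonhole with 25 objects and 5 categories: ceiling(25/5).

Final answer: 5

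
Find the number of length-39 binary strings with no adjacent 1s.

A valid string ends in 0 (append to any length-(n-1) valid string) or in 01 (append to any length-(n-2) valid string), so a(n) = a(n-1) + a(n-2) with a(1)=2, a(2)=3.
Computing successive values: a(1)=2, a(2)=3, a(3)=5, a(4)=8, a(5)=13, a(6)=21, a(7)=34, a(8)=55, a(9)=89, a(10)=144, a(11)=233, a(12)=377, a(13)=610, a(14)=987, a(15)=1597, a(16)=2584, a(17)=4181, a(18)=6765, a(19)=10946, a(20)=17711, a(21)=28657, a(22)=46368, a(23)=75025, a(24)=121393, a(25)=196418, a(26)=317811, a(27)=514229, a(28)=832040, a(29)=1346269, a(30)=2178309, a(31)=3524578, a(32)=5702887, a(33)=9227465, a(34)=14930352, a(35)=24157817, a(36)=39088169, a(37)=63245986, a(38)=102334155, a(39)=165580141.

Final answer: 165580141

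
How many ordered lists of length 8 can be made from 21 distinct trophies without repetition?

P(21,8) = 21!/(21-8)! = 21!/13!.

Final answer: P(21,8) = 8204716800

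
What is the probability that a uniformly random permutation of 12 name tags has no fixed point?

Use the recurrence D(n) = (n-1)(D(n-1) + D(n-2)) with D(0)=1, D(1)=0.
Building up: D(2)=1, D(3)=2, D(4)=9, D(5)=44, D(6)=265, D(7)=1854, D(8)=14833, D(9)=133496, D(10)=1334961, D(11)=14684570, D(12)=176214841.
Total arrangements: 12! = 479001600.
Probability = D(12)/12! = 16019531/43545600.

Final answer: D(12)/12! = 176214841/479001600 = 0.367879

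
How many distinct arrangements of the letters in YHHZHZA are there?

Letters (A:1, H:3, Y:1, Z:2). Total letters: 7.
Permutations = 7!/(3! x 2!).

Final answer: 420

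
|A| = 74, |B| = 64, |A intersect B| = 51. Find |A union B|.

|A union B| = |A| + |B| - |A intersect B| = 74 + 64 - 51.

Final answer: 87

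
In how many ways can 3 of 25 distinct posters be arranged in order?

P(25,3) = 25!/(25-3)! = 25!/22!.

Final answer: P(25,3) = 13800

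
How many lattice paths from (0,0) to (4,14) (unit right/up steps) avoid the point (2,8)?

Total paths to (4,14): C(18,14) = 3060.
Paths through (2,8): C(10,8) x C(8,6) = 1260.
Avoiding (2,8): 3060 - 1260.

Final answer: 1800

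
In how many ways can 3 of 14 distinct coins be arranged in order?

P(14,3) = 14!/(14-3)! = 14!/11!.

Final answer: P(14,3) = 2184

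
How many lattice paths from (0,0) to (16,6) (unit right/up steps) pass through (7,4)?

Paths (0,0)->(7,4): C(11,4) = 330.
Paths (7,4)->(16,6): C(11,2) = 55.
By multiplication principle: 330 x 55.

Final answer: 18150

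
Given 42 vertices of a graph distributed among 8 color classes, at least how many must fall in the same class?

By pigeonhole with 42 objects and 8 categories: ceiling(42/8).

Final answer: 6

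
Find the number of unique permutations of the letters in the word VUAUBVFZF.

Letters (A:1, B:1, F:2, U:2, V:2, Z:1). Total letters: 9.
Permutations = 9!/(2! x 2! x 2!).

Final answer: 45360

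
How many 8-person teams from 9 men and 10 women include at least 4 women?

Sum over valid woman counts:
C(10,4)C(9,4) = 26460
C(10,5)C(9,3) = 21168
C(10,6)C(9,2) = 7560
C(10,7)C(9,1) = 1080
C(10,8)C(9,0) = 45
Total: 26460 + 21168 + 7560 + 1080 + 45.

Final answer: 56313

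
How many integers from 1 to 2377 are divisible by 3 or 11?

Multiples of 3: 792. Multiples of 11: 216. Of both (lcm=33): 72.
By inclusion-exclusion: 792 + 216 - 72.

Final answer: 936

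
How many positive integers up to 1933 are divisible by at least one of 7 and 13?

Multiples of 7: 276. Multiples of 13: 148. Of both (lcm=91): 21.
By inclusion-exclusion: 276 + 148 - 21.

Final answer: 403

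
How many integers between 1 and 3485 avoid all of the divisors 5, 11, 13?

|div by 5|=697, |div by 11|=316, |div by 13|=268.
|div by 5&11|=63, |div by 5&13|=53, |div by 11&13|=24, |div by all|=4.
By inclusion-exclusion, divisible by at least one: 697+316+268-63-53-24+4 = 1145.
Not divisible by any: 3485 - 1145.

Final answer: 2340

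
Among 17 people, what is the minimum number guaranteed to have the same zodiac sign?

There are 12 possible values for zodiac sign. With 17 people and 12 categories, by pigeonhole: ceiling(17/12).

Final answer: 2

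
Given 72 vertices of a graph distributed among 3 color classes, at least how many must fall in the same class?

By pigeonhole with 72 objects and 3 categories: ceiling(72/3).

Final answer: 24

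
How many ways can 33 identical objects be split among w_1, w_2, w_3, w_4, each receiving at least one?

Substitute w'_i = w_i - 1 (so w'_i >= 0). Then sum w'_i = 33 - 4 = 29.
Stars and bars: C(29+4-1, 4-1) = C(32,3).

Final answer: C(32,3) = 4960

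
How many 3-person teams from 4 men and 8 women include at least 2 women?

Sum over valid woman counts:
C(8,2)C(4,1) = 112
C(8,3)C(4,0) = 56
Total: 112 + 56.

Final answer: 168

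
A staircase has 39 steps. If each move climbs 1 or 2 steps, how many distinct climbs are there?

Condition on the final move: it is a 1-step (f(n-1) ways to get there) or a 2-step (f(n-2) ways), so f(n) = f(n-1) + f(n-2), with f(1)=1, f(2)=2.
Iterating the recurrence: f(1)=1, f(2)=2, f(3)=3, f(4)=5, f(5)=8, f(6)=13, f(7)=21, f(8)=34, f(9)=55, f(10)=89, f(11)=144, f(12)=233, f(13)=377, f(14)=610, f(15)=987, f(16)=1597, f(17)=2584, f(18)=4181, f(19)=6765, f(20)=10946, f(21)=17711, f(22)=28657, f(23)=46368, f(24)=75025, f(25)=121393, f(26)=196418, f(27)=317811, f(28)=514229, f(29)=832040, f(30)=1346269, f(31)=2178309, f(32)=3524578, f(33)=5702887, f(34)=9227465, f(35)=14930352, f(36)=24157817, f(37)=39088169, f(38)=63245986, f(39)=102334155.

Final answer: 102334155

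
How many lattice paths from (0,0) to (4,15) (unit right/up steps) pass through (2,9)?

Paths (0,0)->(2,9): C(11,9) = 55.
Paths (2,9)->(4,15): C(8,6) = 28.
By multiplication principle: 55 x 28.

Final answer: 1540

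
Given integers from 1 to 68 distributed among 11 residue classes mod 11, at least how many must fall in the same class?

By pigeonhole with 68 objects and 11 categories: ceiling(68/11).

Final answer: 7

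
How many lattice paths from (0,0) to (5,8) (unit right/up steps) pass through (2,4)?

Paths (0,0)->(2,4): C(6,4) = 15.
Paths (2,4)->(5,8): C(7,4) = 35.
By multiplication principle: 15 x 35.

Final answer: 525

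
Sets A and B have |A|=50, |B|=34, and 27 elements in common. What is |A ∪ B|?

|A union B| = |A| + |B| - |A intersect B| = 50 + 34 - 27.

Final answer: 57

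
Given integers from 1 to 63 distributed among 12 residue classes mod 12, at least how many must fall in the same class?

By pigeonhole with 63 objects and 12 categories: ceiling(63/12).

Final answer: 6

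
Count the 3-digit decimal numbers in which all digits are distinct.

First digit: 9 (not 0). Second: 9 (not first). Third: 8, etc.
Total: 9 x 9 x 8.

Final answer: 648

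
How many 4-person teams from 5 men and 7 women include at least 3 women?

Sum over valid woman counts:
C(7,3)C(5,1) = 175
C(7,4)C(5,0) = 35
Total: 175 + 35.

Final answer: 210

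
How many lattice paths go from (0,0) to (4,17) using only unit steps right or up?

Each path has 4 right steps and 17 up steps in some order (21 steps total).
Choose which 17 of the 21 steps are up: C(21,17).

Final answer: C(21,17) = 5985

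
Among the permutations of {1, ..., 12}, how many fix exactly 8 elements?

Choose which 8 elements are fixed: C(12,8) = 495.
Derange the remaining 4 using D(j) = (j-1)(D(j-1) + D(j-2)), D(0)=1, D(1)=0: D(2)=1, D(3)=2, D(4)=9.
Total: 495 x 9.

Final answer: C(12,8) D(4) = 4455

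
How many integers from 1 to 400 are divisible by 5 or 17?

Multiples of 5: 80. Multiples of 17: 23. Of both (lcm=85): 4.
By inclusion-exclusion: 80 + 23 - 4.

Final answer: 99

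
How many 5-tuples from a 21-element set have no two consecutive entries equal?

First character: 21 choices. Each subsequent: 20 choices (must differ from the previous one).
Total: 21 x 20^4.

Final answer: 21 x 20^{4} = 3360000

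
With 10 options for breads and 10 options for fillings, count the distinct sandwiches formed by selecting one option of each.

By the multiplication principle: 10 x 10.

Final answer: 100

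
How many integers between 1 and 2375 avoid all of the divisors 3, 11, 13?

|div by 3|=791, |div by 11|=215, |div by 13|=182.
|div by 3&11|=71, |div by 3&13|=60, |div by 11&13|=16, |div by all|=5.
By inclusion-exclusion, divisible by at least one: 791+215+182-71-60-16+5 = 1046.
Not divisible by any: 2375 - 1046.

Final answer: 1329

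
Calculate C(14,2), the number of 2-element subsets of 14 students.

C(14,2) = 14!/(2! x (14-2)!).

Final answer: C(14,2) = 91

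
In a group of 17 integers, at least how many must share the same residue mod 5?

There are 5 possible values for residue mod 5. With 17 integers and 5 categories, by pigeonhole: ceiling(17/5).

Final answer: 4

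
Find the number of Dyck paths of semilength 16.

Total monotonic paths to (16,16): C(32,16) = 601080390.
Reflecting each bad path at its first crossing gives a bijection with paths to (15,17): C(32,17) = 565722720.
Valid Dyck paths: 601080390 - 565722720.
(Check: C(32,16) - C(32,17) = C(32,16)/17, the Catalan number C_{16}.)

Final answer: C_{16} = 35357670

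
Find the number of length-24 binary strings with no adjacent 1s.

A valid string ends in 0 (append to any length-(n-1) valid string) or in 01 (append to any length-(n-2) valid string), so a(n) = a(n-1) + a(n-2) with a(1)=2, a(2)=3.
Computing successive values: a(1)=2, a(2)=3, a(3)=5, a(4)=8, a(5)=13, a(6)=21, a(7)=34, a(8)=55, a(9)=89, a(10)=144, a(11)=233, a(12)=377, a(13)=610, a(14)=987, a(15)=1597, a(16)=2584, a(17)=4181, a(18)=6765, a(19)=10946, a(20)=17711, a(21)=28657, a(22)=46368, a(23)=75025, a(24)=121393.

Final answer: 121393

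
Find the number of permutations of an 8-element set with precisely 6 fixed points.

Choose which 6 elements are fixed: C(8,6) = 28.
Derange the remaining 2 using D(j) = (j-1)(D(j-1) + D(j-2)), D(0)=1, D(1)=0: D(2)=1.
Total: 28 x 1.

Final answer: C(8,6) D(2) = 28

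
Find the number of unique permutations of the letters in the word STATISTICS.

Letters (A:1, C:1, I:2, S:3, T:3). Total letters: 10.
Permutations = 10!/(3! x 3! x 2!).

Final answer: 50400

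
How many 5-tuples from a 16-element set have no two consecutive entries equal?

First character: 16 choices. Each subsequent: 15 choices (must differ from the previous one).
Total: 16 x 15^4.

Final answer: 16 x 15^{4} = 810000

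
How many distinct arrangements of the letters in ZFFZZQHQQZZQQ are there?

Letters (F:2, H:1, Q:5, Z:5). Total letters: 13.
Permutations = 13!/(5! x 5! x 2!).

Final answer: 216216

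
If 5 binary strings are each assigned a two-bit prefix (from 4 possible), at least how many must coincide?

There are 4 possible values for two-bit prefix. With 5 binary strings and 4 categories, by pigeonhole: ceiling(5/4).

Final answer: 2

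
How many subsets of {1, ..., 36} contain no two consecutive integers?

Condition on whether n belongs to the subset: if not, any valid subset of {1, ..., n-1} works (a(n-1)); if so, n-1 is excluded and the rest is a valid subset of {1, ..., n-2} (a(n-2)). Hence a(n) = a(n-1) + a(n-2), a(1)=2, a(2)=3.
Building up term by term: a(1)=2, a(2)=3, a(3)=5, a(4)=8, a(5)=13, a(6)=21, a(7)=34, a(8)=55, a(9)=89, a(10)=144, a(11)=233, a(12)=377, a(13)=610, a(14)=987, a(15)=1597, a(16)=2584, a(17)=4181, a(18)=6765, a(19)=10946, a(20)=17711, a(21)=28657, a(22)=46368, a(23)=75025, a(24)=121393, a(25)=196418, a(26)=317811, a(27)=514229, a(28)=832040, a(29)=1346269, a(30)=2178309, a(31)=3524578, a(32)=5702887, a(33)=9227465, a(34)=14930352, a(35)=24157817, a(36)=39088169.

Final answer: 39088169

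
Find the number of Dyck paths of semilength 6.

Total monotonic paths to (6,6): C(12,6) = 924.
Reflecting each bad path at its first crossing gives a bijection with paths to (5,7): C(12,7) = 792.
Valid Dyck paths: 924 - 792.
(Check: C(12,6) - C(12,7) = C(12,6)/7, the Catalan number C_{6}.)

Final answer: C_{6} = 132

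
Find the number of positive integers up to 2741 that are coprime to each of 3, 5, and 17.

|div by 3|=913, |div by 5|=548, |div by 17|=161.
|div by 3&5|=182, |div by 3&17|=53, |div by 5&17|=32, |div by all|=10.
By inclusion-exclusion, divisible by at least one: 913+548+161-182-53-32+10 = 1365.
Not divisible by any: 2741 - 1365.

Final answer: 1376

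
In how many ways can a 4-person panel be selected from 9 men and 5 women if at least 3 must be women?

Sum over valid woman counts:
C(5,3)C(9,1) = 90
C(5,4)C(9,0) = 5
Total: 90 + 5.

Final answer: 95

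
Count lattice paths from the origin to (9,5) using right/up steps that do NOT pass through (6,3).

Total paths to (9,5): C(14,5) = 2002.
Paths through (6,3): C(9,3) x C(5,2) = 840.
Avoiding (6,3): 2002 - 840.

Final answer: 1162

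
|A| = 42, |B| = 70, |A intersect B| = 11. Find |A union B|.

|A union B| = |A| + |B| - |A intersect B| = 42 + 70 - 11.

Final answer: 101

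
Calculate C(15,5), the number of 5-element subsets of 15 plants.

C(15,5) = 15!/(5! x 10!).

Final answer: \binom{15}{5} = 3003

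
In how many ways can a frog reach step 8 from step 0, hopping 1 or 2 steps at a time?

Condition on the final move: it is a 1-step (f(n-1) ways to get there) or a 2-step (f(n-2) ways), so f(n) = f(n-1) + f(n-2), with f(1)=1, f(2)=2.
Computing successive values: f(1)=1, f(2)=2, f(3)=3, f(4)=5, f(5)=8, f(6)=13, f(7)=21, f(8)=34.

Final answer: 34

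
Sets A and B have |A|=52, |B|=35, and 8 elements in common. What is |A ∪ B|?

|A union B| = |A| + |B| - |A intersect B| = 52 + 35 - 8.

Final answer: 79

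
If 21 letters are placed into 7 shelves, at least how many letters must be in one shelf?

By the pigeonhole principle: ceiling(21/7).

Final answer: 3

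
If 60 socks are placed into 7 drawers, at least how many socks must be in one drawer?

By the pigeonhole principle: ceiling(60/7).

Final answer: 9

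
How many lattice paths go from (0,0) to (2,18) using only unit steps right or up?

Each path has 2 right steps and 18 up steps in some order (20 steps total).
Choose which 18 of the 20 steps are up: C(20,18).

Final answer: C(20,18) = 190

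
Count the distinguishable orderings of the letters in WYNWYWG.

Letters (G:1, N:1, W:3, Y:2). Total letters: 7.
Permutations = 7!/(3! x 2!).

Final answer: 420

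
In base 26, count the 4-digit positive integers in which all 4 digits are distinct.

The leading digit has 25 choices (anything but zero); the next has 25 (anything but the first), then 24, and so on, one fewer each time.
Total: 25 x 25 x 24 x 23.

Final answer: 345000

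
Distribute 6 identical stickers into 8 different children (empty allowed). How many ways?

Stars and bars: C(n+k-1, k-1) = C(13,7).

Final answer: C(13,7) = 1716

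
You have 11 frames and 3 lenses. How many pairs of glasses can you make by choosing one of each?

By the multiplication principle: 11 x 3.

Final answer: 33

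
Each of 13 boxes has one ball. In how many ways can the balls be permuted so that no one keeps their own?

Derangements satisfy D(n) = (n-1)(D(n-1) + D(n-2)), starting from D(0)=1, D(1)=0.
D(2) = 1 x (0 + 1) = 1
D(3) = 2 x (1 + 0) = 2
D(4) = 3 x (2 + 1) = 9
D(5) = 4 x (9 + 2) = 44
D(6) = 5 x (44 + 9) = 265
D(7) = 6 x (265 + 44) = 1854
D(8) = 7 x (1854 + 265) = 14833
D(9) = 8 x (14833 + 1854) = 133496
D(10) = 9 x (133496 + 14833) = 1334961
D(11) = 10 x (1334961 + 133496) = 14684570
D(12) = 11 x (14684570 + 1334961) = 176214841
D(13) = 12 x (D(12) + D(11)) = 12 x (176214841 + 14684570)

Final answer: D(13) = 2290792932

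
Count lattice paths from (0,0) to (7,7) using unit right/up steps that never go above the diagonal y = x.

Total monotonic paths to (7,7): C(14,7) = 3432.
By the reflection principle, paths that go above the diagonal number C(14,8) = 3003.
Valid Dyck paths: 3432 - 3003.
(Check: C(14,7) - C(14,8) = C(14,7)/8, the Catalan number C_{7}.)

Final answer: C_{7} = 429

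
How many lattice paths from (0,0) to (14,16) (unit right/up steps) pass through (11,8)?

Paths (0,0)->(11,8): C(19,8) = 75582.
Paths (11,8)->(14,16): C(11,8) = 165.
By multiplication principle: 75582 x 165.

Final answer: 12471030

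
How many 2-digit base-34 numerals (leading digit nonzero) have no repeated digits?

First digit: 33 (nonzero). Second: 33 (not first). Third: 32, etc.
Total: 33 x 33.

Final answer: 1089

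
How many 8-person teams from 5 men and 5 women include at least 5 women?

Sum over valid woman counts:
C(5,5)C(5,3).

Final answer: 10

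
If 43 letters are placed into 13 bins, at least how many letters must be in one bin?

By the pigeonhole principle: ceiling(43/13).

Final answer: 4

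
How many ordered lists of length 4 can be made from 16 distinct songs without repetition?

P(16,4) = 16!/(16-4)! = 16!/12!.

Final answer: P(16,4) = 43680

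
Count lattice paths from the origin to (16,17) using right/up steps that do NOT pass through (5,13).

Total paths to (16,17): C(33,17) = 1166803110.
Paths through (5,13): C(18,13) x C(15,4) = 11695320.
Avoiding (5,13): 1166803110 - 11695320.

Final answer: 1155107790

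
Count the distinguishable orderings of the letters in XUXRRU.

Letters (R:2, U:2, X:2). Total letters: 6.
Permutations = 6!/(2! x 2! x 2!).

Final answer: 90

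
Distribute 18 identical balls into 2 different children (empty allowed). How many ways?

Stars and bars: C(n+k-1, k-1) = C(19,1).

Final answer: C(19,1) = 19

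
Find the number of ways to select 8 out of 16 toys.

C(16,8) = 16!/(8! x (16-8)!).

Final answer: C(16,8) = 12870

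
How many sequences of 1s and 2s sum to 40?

Let f(n) count the ways. The last step is size 1 or 2, so f(n) = f(n-1) + f(n-2) with f(1)=1, f(2)=2.
Building up term by term: f(1)=1, f(2)=2, f(3)=3, f(4)=5, f(5)=8, f(6)=13, f(7)=21, f(8)=34, f(9)=55, f(10)=89, f(11)=144, f(12)=233, f(13)=377, f(14)=610, f(15)=987, f(16)=1597, f(17)=2584, f(18)=4181, f(19)=6765, f(20)=10946, f(21)=17711, f(22)=28657, f(23)=46368, f(24)=75025, f(25)=121393, f(26)=196418, f(27)=317811, f(28)=514229, f(29)=832040, f(30)=1346269, f(31)=2178309, f(32)=3524578, f(33)=5702887, f(34)=9227465, f(35)=14930352, f(36)=24157817, f(37)=39088169, f(38)=63245986, f(39)=102334155, f(40)=165580141.

Final answer: 165580141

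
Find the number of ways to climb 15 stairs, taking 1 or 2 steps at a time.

Condition on the final move: it is a 1-step (f(n-1) ways to get there) or a 2-step (f(n-2) ways), so f(n) = f(n-1) + f(n-2), with f(1)=1, f(2)=2.
Building up term by term: f(1)=1, f(2)=2, f(3)=3, f(4)=5, f(5)=8, f(6)=13, f(7)=21, f(8)=34, f(9)=55, f(10)=89, f(11)=144, f(12)=233, f(13)=377, f(14)=610, f(15)=987.

Final answer: 987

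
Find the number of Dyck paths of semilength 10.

Total monotonic paths to (10,10): C(20,10) = 184756.
By the reflection principle, paths that go above the diagonal number C(20,11) = 167960.
Valid Dyck paths: 184756 - 167960.
(These counts are the Catalan numbers.)

Final answer: C_{10} = 16796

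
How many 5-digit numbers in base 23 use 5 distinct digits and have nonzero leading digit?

The leading digit has 22 choices (anything but zero); the next has 22 (anything but the first), then 21, and so on, one fewer each time.
Total: 22 x 22 x 21 x 20 x 19.

Final answer: 3862320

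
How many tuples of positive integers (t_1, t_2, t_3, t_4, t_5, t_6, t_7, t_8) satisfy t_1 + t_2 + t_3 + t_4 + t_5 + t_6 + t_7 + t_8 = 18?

Substitute t'_i = t_i - 1 (so t'_i >= 0). Then sum t'_i = 18 - 8 = 10.
Stars and bars: C(10+8-1, 8-1) = C(17,7).

Final answer: C(17,7) = 19448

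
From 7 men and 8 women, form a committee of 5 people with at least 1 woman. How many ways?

Sum over valid woman counts:
C(8,1)C(7,4) = 280
C(8,2)C(7,3) = 980
C(8,3)C(7,2) = 1176
C(8,4)C(7,1) = 490
C(8,5)C(7,0) = 56
Total: 280 + 980 + 1176 + 490 + 56.

Final answer: 2982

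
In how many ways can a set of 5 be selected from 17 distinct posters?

C(17,5) = 17!/(5! x 12!).

Final answer: \binom{17}{5} = 6188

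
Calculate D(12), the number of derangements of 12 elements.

Derangements satisfy D(n) = (n-1)(D(n-1) + D(n-2)), starting from D(0)=1, D(1)=0.
Building up: D(2)=1, D(3)=2, D(4)=9, D(5)=44, D(6)=265, D(7)=1854, D(8)=14833, D(9)=133496, D(10)=1334961, D(11)=14684570.
D(12) = 11 x (D(11) + D(10)) = 11 x (14684570 + 1334961).

Final answer: D(12) = 176214841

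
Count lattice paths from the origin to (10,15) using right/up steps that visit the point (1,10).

Paths (0,0)->(1,10): C(11,10) = 11.
Paths (1,10)->(10,15): C(14,5) = 2002.
By multiplication principle: 11 x 2002.

Final answer: 22022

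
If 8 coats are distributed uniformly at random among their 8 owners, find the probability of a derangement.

D(n) = (n-1)(D(n-1) + D(n-2)), D(0)=1, D(1)=0.
Building up: D(2)=1, D(3)=2, D(4)=9, D(5)=44, D(6)=265, D(7)=1854, D(8)=14833.
Total arrangements: 8! = 40320.
Probability = D(8)/8! = 2119/5760.

Final answer: D(8)/8! = 14833/40320 = 0.367882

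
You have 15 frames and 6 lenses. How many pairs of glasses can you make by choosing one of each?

By the multiplication principle: 15 x 6.

Final answer: 90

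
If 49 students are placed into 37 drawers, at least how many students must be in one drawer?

By the pigeonhole principle: ceiling(49/37).

Final answer: 2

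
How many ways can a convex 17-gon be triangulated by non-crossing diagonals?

The structures are counted by the Catalan number C_n. Here n = 17 - 2 = 15.
Using C_0 = 1 and C_(k+1) = C_k x 2(2k+1)/(k+2), build up term by term: C_1=1, C_2=2, C_3=5, C_4=14, C_5=42, C_6=132, C_7=429, C_8=1430, C_9=4862, C_10=16796, C_11=58786, C_12=208012, C_13=742900, C_14=2674440, C_15=9694845.

Final answer: C_{15} = 9694845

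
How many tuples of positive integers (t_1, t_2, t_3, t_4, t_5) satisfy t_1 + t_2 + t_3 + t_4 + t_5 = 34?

Substitute t'_i = t_i - 1 (so t'_i >= 0). Then sum t'_i = 34 - 5 = 29.
Stars and bars: C(29+5-1, 5-1) = C(33,4).

Final answer: C(33,4) = 40920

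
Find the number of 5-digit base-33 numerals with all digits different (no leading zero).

First digit: 32 (nonzero). Second: 32 (not first). Third: 31, etc.
Total: 32 x 32 x 31 x 30 x 29.

Final answer: 27617280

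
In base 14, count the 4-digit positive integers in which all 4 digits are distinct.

First digit: 13 (nonzero). Second: 13 (not first). Third: 12, etc.
Total: 13 x 13 x 12 x 11.

Final answer: 22308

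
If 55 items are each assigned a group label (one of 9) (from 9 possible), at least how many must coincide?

There are 9 possible values for group label (one of 9). With 55 items and 9 categories, by pigeonhole: ceiling(55/9).

Final answer: 7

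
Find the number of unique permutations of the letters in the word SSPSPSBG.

Letters (B:1, G:1, P:2, S:4). Total letters: 8.
Permutations = 8!/(4! x 2!).

Final answer: 840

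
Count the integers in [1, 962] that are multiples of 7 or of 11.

Multiples of 7: 137. Multiples of 11: 87. Of both (lcm=77): 12.
By inclusion-exclusion: 137 + 87 - 12.

Final answer: 212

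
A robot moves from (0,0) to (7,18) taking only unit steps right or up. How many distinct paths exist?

Each path has 7 right steps and 18 up steps in some order (25 steps total).
Choose which 18 of the 25 steps are up: C(25,18).

Final answer: C(25,18) = 480700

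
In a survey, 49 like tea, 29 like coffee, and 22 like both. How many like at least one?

|A union B| = |A| + |B| - |A intersect B| = 49 + 29 - 22.

Final answer: 56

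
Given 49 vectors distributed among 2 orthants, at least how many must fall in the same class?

By pigeonhole with 49 objects and 2 categories: ceiling(49/2).

Final answer: 25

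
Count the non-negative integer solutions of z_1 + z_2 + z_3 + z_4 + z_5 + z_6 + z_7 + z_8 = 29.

Stars and bars with 29 stars and 7 bars:
C(29+8-1, 8-1) = C(36,7).

Final answer: C(36,7) = 8347680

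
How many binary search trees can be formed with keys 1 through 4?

This is a standard Catalan-number count: the answer is C_n. Here n = 4.
C_n = C(2n,n)/(n+1), so C_{4} = C(8,4)/5 = 70/5.

Final answer: C_{4} = 14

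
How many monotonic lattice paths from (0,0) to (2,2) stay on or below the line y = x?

Total monotonic paths to (2,2): C(4,2) = 6.
Reflecting each bad path at its first crossing gives a bijection with paths to (1,3): C(4,3) = 4.
Valid Dyck paths: 6 - 4.
(This is the Catalan number C_{2}.)

Final answer: C_{2} = 2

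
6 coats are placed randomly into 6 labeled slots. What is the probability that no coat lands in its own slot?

Use the recurrence D(n) = (n-1)(D(n-1) + D(n-2)) with D(0)=1, D(1)=0.
Building up: D(2)=1, D(3)=2, D(4)=9, D(5)=44, D(6)=265.
Total arrangements: 6! = 720.
Probability = D(6)/6! = 53/144.

Final answer: D(6)/6! = 265/720 = 0.368056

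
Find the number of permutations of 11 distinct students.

The number of ways to arrange 11 distinct objects is 11!.

Final answer: 11! = 39916800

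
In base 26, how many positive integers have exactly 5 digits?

These are the integers in [26^4, 26^5), so the count is 26^5 - 26^4 = 25 x 26^4.

Final answer: 11424400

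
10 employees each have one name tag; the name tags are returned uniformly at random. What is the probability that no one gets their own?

Use the recurrence D(n) = (n-1)(D(n-1) + D(n-2)) with D(0)=1, D(1)=0.
Building up: D(2)=1, D(3)=2, D(4)=9, D(5)=44, D(6)=265, D(7)=1854, D(8)=14833, D(9)=133496, D(10)=1334961.
Total arrangements: 10! = 3628800.
Probability = D(10)/10! = 16481/44800.

Final answer: D(10)/10! = 1334961/3628800 = 0.367879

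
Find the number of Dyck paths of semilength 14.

Total monotonic paths to (14,14): C(28,14) = 40116600.
By the reflection principle, paths that go above the diagonal number C(28,15) = 37442160.
Valid Dyck paths: 40116600 - 37442160.
(This is the Catalan number C_{14}.)

Final answer: C_{14} = 2674440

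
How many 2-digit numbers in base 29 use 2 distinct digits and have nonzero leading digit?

First digit: 28 (nonzero). Second: 28 (not first). Third: 27, etc.
Total: 28 x 28.

Final answer: 784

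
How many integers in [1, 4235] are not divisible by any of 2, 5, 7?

|div by 2|=2117, |div by 5|=847, |div by 7|=605.
|div by 2&5|=423, |div by 2&7|=302, |div by 5&7|=121, |div by all|=60.
By inclusion-exclusion, divisible by at least one: 2117+847+605-423-302-121+60 = 2783.
Not divisible by any: 4235 - 2783.

Final answer: 1452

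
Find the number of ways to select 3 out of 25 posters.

C(25,3) = 25!/(3! x (25-3)!).

Final answer: C(25,3) = 2300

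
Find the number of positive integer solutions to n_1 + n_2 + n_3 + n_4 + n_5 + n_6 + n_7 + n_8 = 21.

Substitute n'_i = n_i - 1 (so n'_i >= 0). Then sum n'_i = 21 - 8 = 13.
Stars and bars: C(13+8-1, 8-1) = C(20,7).

Final answer: C(20,7) = 77520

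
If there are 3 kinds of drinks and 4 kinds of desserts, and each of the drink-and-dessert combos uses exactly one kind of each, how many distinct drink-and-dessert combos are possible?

By the multiplication principle: 3 x 4.

Final answer: 12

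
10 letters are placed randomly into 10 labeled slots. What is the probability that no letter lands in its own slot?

Use the recurrence D(n) = (n-1)(D(n-1) + D(n-2)) with D(0)=1, D(1)=0.
Building up: D(2)=1, D(3)=2, D(4)=9, D(5)=44, D(6)=265, D(7)=1854, D(8)=14833, D(9)=133496, D(10)=1334961.
Total arrangements: 10! = 3628800.
Probability = D(10)/10! = 16481/44800.

Final answer: D(10)/10! = 1334961/3628800 = 0.367879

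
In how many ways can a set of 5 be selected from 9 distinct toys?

C(9,5) = 9!/(5! x (9-5)!).

Final answer: C(9,5) = 126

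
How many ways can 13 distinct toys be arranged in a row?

The number of ways to arrange 13 distinct objects is 13!.

Final answer: 13! = 6227020800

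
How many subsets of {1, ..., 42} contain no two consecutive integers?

Condition on whether n belongs to the subset: if not, any valid subset of {1, ..., n-1} works (a(n-1)); if so, n-1 is excluded and the rest is a valid subset of {1, ..., n-2} (a(n-2)). Hence a(n) = a(n-1) + a(n-2), a(1)=2, a(2)=3.
Iterating the recurrence: a(1)=2, a(2)=3, a(3)=5, a(4)=8, a(5)=13, a(6)=21, a(7)=34, a(8)=55, a(9)=89, a(10)=144, a(11)=233, a(12)=377, a(13)=610, a(14)=987, a(15)=1597, a(16)=2584, a(17)=4181, a(18)=6765, a(19)=10946, a(20)=17711, a(21)=28657, a(22)=46368, a(23)=75025, a(24)=121393, a(25)=196418, a(26)=317811, a(27)=514229, a(28)=832040, a(29)=1346269, a(30)=2178309, a(31)=3524578, a(32)=5702887, a(33)=9227465, a(34)=14930352, a(35)=24157817, a(36)=39088169, a(37)=63245986, a(38)=102334155, a(39)=165580141, a(40)=267914296, a(41)=433494437, a(42)=701408733.

Final answer: 701408733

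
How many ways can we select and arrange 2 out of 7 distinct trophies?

P(7,2) = 7!/(7-2)! = 7!/5!.

Final answer: P(7,2) = 42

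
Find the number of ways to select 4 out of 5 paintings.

C(5,4) = 5!/(4! x (5-4)!).

Final answer: C(5,4) = 5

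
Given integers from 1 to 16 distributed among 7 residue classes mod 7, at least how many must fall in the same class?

By pigeonhole with 16 objects and 7 categories: ceiling(16/7).

Final answer: 3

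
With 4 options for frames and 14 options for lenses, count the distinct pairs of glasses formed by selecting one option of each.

By the multiplication principle: 4 x 14.

Final answer: 56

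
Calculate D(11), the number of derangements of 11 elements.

Derangements satisfy D(n) = (n-1)(D(n-1) + D(n-2)), starting from D(0)=1, D(1)=0.
D(2) = 1 x (0 + 1) = 1
D(3) = 2 x (1 + 0) = 2
D(4) = 3 x (2 + 1) = 9
D(5) = 4 x (9 + 2) = 44
D(6) = 5 x (44 + 9) = 265
D(7) = 6 x (265 + 44) = 1854
D(8) = 7 x (1854 + 265) = 14833
D(9) = 8 x (14833 + 1854) = 133496
D(10) = 9 x (133496 + 14833) = 1334961
D(11) = 10 x (D(10) + D(9)) = 10 x (1334961 + 133496)

Final answer: D(11) = 14684570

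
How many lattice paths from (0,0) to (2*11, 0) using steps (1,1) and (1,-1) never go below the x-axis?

Total monotonic paths to (11,11): C(22,11) = 705432.
By the reflection principle, paths that go above the diagonal number C(22,12) = 646646.
Valid Dyck paths: 705432 - 646646.
(This is the Catalan number C_{11}.)

Final answer: C_{11} = 58786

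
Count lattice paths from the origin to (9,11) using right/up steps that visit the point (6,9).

Paths (0,0)->(6,9): C(15,9) = 5005.
Paths (6,9)->(9,11): C(5,2) = 10.
By multiplication principle: 5005 x 10.

Final answer: 50050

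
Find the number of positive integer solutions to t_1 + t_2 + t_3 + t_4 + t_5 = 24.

Substitute t'_i = t_i - 1 (so t'_i >= 0). Then sum t'_i = 24 - 5 = 19.
Stars and bars: C(19+5-1, 5-1) = C(23,4).

Final answer: C(23,4) = 8855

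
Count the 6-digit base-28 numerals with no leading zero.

In base 28, the leading digit has 27 choices (1..27); each of the remaining 5 digits has 28 choices.
Total: 27 x 28^5.

Final answer: 464679936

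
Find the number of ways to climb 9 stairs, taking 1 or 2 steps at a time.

Condition on the final move: it is a 1-step (f(n-1) ways to get there) or a 2-step (f(n-2) ways), so f(n) = f(n-1) + f(n-2), with f(1)=1, f(2)=2.
Computing successive values: f(1)=1, f(2)=2, f(3)=3, f(4)=5, f(5)=8, f(6)=13, f(7)=21, f(8)=34, f(9)=55.

Final answer: 55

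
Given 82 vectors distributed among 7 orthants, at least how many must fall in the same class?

By pigeonhole with 82 objects and 7 categories: ceiling(82/7).

Final answer: 12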